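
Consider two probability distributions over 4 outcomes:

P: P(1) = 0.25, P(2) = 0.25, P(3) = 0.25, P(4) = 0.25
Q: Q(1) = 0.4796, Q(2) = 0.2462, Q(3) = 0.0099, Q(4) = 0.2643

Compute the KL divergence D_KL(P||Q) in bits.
0.9151 bits

D_KL(P||Q) = Σ P(x) log₂(P(x)/Q(x))

Computing term by term:
  P(1)·log₂(P(1)/Q(1)) = 0.25·log₂(0.25/0.4796) = -0.23498
  P(2)·log₂(P(2)/Q(2)) = 0.25·log₂(0.25/0.2462) = 0.00552
  P(3)·log₂(P(3)/Q(3)) = 0.25·log₂(0.25/0.0099) = 1.16459
  P(4)·log₂(P(4)/Q(4)) = 0.25·log₂(0.25/0.2643) = -0.02006

D_KL(P||Q) = -0.23498 + 0.00552 + 1.16459 - 0.02006 = 0.91507 ≈ 0.9151 bits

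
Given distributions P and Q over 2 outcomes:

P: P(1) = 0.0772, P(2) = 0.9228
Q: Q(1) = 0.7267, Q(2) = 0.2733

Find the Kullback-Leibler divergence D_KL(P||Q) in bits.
1.3703 bits

D_KL(P||Q) = Σ P(x) log₂(P(x)/Q(x))

Computing term by term:
  P(1)·log₂(P(1)/Q(1)) = 0.0772·log₂(0.0772/0.7267) = -0.24972
  P(2)·log₂(P(2)/Q(2)) = 0.9228·log₂(0.9228/0.2733) = 1.62001

D_KL(P||Q) = -0.24972 + 1.62001 = 1.37029 ≈ 1.3703 bits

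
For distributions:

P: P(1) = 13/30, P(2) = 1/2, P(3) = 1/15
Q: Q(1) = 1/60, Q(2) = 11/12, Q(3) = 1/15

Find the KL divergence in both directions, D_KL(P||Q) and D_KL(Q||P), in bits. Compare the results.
D_KL(P||Q) = 1.5996 bits, D_KL(Q||P) = 0.7233 bits. D_KL(P||Q) is larger than D_KL(Q||P) by 0.8763 bits; the two directions differ.

D_KL(P||Q) = Σ P(x) log₂(P(x)/Q(x))

Computing term by term:
  P(1)·log₂(P(1)/Q(1)) = (13/30)·log₂((13/30)/(1/60)) = 2.03686
  P(2)·log₂(P(2)/Q(2)) = (1/2)·log₂((1/2)/(11/12)) = -0.43723
  P(3)·log₂(P(3)/Q(3)) = (1/15)·log₂((1/15)/(1/15)) = 0.00000

D_KL(P||Q) = 2.03686 - 0.43723 + 0.00000 = 1.59963 ≈ 1.5996 bits

D_KL(Q||P) = Σ Q(x) log₂(Q(x)/P(x))

Computing term by term:
  Q(1)·log₂(Q(1)/P(1)) = (1/60)·log₂((1/60)/(13/30)) = -0.07834
  Q(2)·log₂(Q(2)/P(2)) = (11/12)·log₂((11/12)/(1/2)) = 0.80160
  Q(3)·log₂(Q(3)/P(3)) = (1/15)·log₂((1/15)/(1/15)) = 0.00000

D_KL(Q||P) = -0.07834 + 0.80160 + 0.00000 = 0.72326 ≈ 0.7233 bits

These are NOT equal (difference: 0.8763 bits). KL divergence is asymmetric: D_KL(P||Q) ≠ D_KL(Q||P) in general.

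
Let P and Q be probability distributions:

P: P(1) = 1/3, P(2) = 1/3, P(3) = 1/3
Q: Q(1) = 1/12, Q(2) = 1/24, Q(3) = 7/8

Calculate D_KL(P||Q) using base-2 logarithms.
1.2026 bits

D_KL(P||Q) = Σ P(x) log₂(P(x)/Q(x))

Computing term by term:
  P(1)·log₂(P(1)/Q(1)) = (1/3)·log₂((1/3)/(1/12)) = 0.66667
  P(2)·log₂(P(2)/Q(2)) = (1/3)·log₂((1/3)/(1/24)) = 1.00000
  P(3)·log₂(P(3)/Q(3)) = (1/3)·log₂((1/3)/(7/8)) = -0.46411

D_KL(P||Q) = 0.66667 + 1.00000 - 0.46411 = 1.20256 ≈ 1.2026 bits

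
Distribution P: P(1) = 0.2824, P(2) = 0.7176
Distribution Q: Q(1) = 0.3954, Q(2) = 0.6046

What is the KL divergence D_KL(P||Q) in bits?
0.0403 bits

D_KL(P||Q) = Σ P(x) log₂(P(x)/Q(x))

Computing term by term:
  P(1)·log₂(P(1)/Q(1)) = 0.2824·log₂(0.2824/0.3954) = -0.13713
  P(2)·log₂(P(2)/Q(2)) = 0.7176·log₂(0.7176/0.6046) = 0.17739

D_KL(P||Q) = -0.13713 + 0.17739 = 0.04026 ≈ 0.0403 bits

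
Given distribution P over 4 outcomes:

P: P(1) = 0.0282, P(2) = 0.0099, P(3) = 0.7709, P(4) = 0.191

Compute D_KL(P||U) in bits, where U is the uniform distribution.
1.0433 bits

U(i) = 1/4 for all i

D_KL(P||U) = Σ P(x) log₂(P(x) / (1/4))
           = Σ P(x) log₂(P(x)) + log₂(4)
           = log₂(4) - H(P)

H(P) = -Σ P(x) log₂(P(x)):
  -P(1)·log₂(P(1)) = -(0.0282)·log₂(0.0282) = 0.14518
  -P(2)·log₂(P(2)) = -(0.0099)·log₂(0.0099) = 0.06592
  -P(3)·log₂(P(3)) = -(0.7709)·log₂(0.7709) = 0.28938
  -P(4)·log₂(P(4)) = -(0.191)·log₂(0.191) = 0.45618
H(P) = 0.14518 + 0.06592 + 0.28938 + 0.45618 = 0.95666 bits

log₂(4) = 2.00000 bits

D_KL(P||U) = 2.00000 - 0.95666 = 1.04334 ≈ 1.0433 bits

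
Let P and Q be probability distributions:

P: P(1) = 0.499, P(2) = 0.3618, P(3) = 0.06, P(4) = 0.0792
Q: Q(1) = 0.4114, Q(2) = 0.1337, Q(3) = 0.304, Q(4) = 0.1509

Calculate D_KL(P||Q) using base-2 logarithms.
0.4445 bits

D_KL(P||Q) = Σ P(x) log₂(P(x)/Q(x))

Computing term by term:
  P(1)·log₂(P(1)/Q(1)) = 0.499·log₂(0.499/0.4114) = 0.13897
  P(2)·log₂(P(2)/Q(2)) = 0.3618·log₂(0.3618/0.1337) = 0.51961
  P(3)·log₂(P(3)/Q(3)) = 0.06·log₂(0.06/0.304) = -0.14046
  P(4)·log₂(P(4)/Q(4)) = 0.0792·log₂(0.0792/0.1509) = -0.07366

D_KL(P||Q) = 0.13897 + 0.51961 - 0.14046 - 0.07366 = 0.44446 ≈ 0.4445 bits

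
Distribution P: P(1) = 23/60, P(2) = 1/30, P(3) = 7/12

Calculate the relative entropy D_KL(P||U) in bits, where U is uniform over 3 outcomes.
0.4375 bits

U(i) = 1/3 for all i

D_KL(P||U) = Σ P(x) log₂(P(x) / (1/3))
           = Σ P(x) log₂(P(x)) + log₂(3)
           = log₂(3) - H(P)

H(P) = -Σ P(x) log₂(P(x)):
  -P(1)·log₂(P(1)) = -(23/60)·log₂(23/60) = 0.53028
  -P(2)·log₂(P(2)) = -(1/30)·log₂(1/30) = 0.16356
  -P(3)·log₂(P(3)) = -(7/12)·log₂(7/12) = 0.45360
H(P) = 0.53028 + 0.16356 + 0.45360 = 1.14744 bits

log₂(3) = 1.58496 bits

D_KL(P||U) = 1.58496 - 1.14744 = 0.43752 ≈ 0.4375 bits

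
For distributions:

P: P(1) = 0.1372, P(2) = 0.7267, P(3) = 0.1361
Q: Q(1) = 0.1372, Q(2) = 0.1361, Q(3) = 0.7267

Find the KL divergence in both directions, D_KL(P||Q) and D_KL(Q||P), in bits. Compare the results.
D_KL(P||Q) = 1.4273 bits, D_KL(Q||P) = 1.4273 bits. The two directions give exactly the same value for this pair.

D_KL(P||Q) = Σ P(x) log₂(P(x)/Q(x))

Computing term by term:
  P(1)·log₂(P(1)/Q(1)) = 0.1372·log₂(0.1372/0.1372) = 0.00000
  P(2)·log₂(P(2)/Q(2)) = 0.7267·log₂(0.7267/0.1361) = 1.75621
  P(3)·log₂(P(3)/Q(3)) = 0.1361·log₂(0.1361/0.7267) = -0.32891

D_KL(P||Q) = 0.00000 + 1.75621 - 0.32891 = 1.42730 ≈ 1.4273 bits

D_KL(Q||P) = Σ Q(x) log₂(Q(x)/P(x))

Computing term by term:
  Q(1)·log₂(Q(1)/P(1)) = 0.1372·log₂(0.1372/0.1372) = 0.00000
  Q(2)·log₂(Q(2)/P(2)) = 0.1361·log₂(0.1361/0.7267) = -0.32891
  Q(3)·log₂(Q(3)/P(3)) = 0.7267·log₂(0.7267/0.1361) = 1.75621

D_KL(Q||P) = 0.00000 - 0.32891 + 1.75621 = 1.42730 ≈ 1.4273 bits

These ARE equal here. Q is P with outcomes relabeled (Q(2) = P(3), Q(3) = P(2)) by a relabeling that is its own inverse, so the two sums contain exactly the same terms in a different order. This is a special case — KL divergence is not symmetric in general: D_KL(P||Q) ≠ D_KL(Q||P) for most P, Q.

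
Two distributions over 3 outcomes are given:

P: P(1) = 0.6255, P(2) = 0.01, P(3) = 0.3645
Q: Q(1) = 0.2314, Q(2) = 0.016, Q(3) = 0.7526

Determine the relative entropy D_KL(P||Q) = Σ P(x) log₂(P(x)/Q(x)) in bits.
0.5093 bits

D_KL(P||Q) = Σ P(x) log₂(P(x)/Q(x))

Computing term by term:
  P(1)·log₂(P(1)/Q(1)) = 0.6255·log₂(0.6255/0.2314) = 0.89736
  P(2)·log₂(P(2)/Q(2)) = 0.01·log₂(0.01/0.016) = -0.00678
  P(3)·log₂(P(3)/Q(3)) = 0.3645·log₂(0.3645/0.7526) = -0.38125

D_KL(P||Q) = 0.89736 - 0.00678 - 0.38125 = 0.50933 ≈ 0.5093 bits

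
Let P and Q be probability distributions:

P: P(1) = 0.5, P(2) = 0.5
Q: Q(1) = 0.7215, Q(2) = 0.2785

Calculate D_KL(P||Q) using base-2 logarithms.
0.1576 bits

D_KL(P||Q) = Σ P(x) log₂(P(x)/Q(x))

Computing term by term:
  P(1)·log₂(P(1)/Q(1)) = 0.5·log₂(0.5/0.7215) = -0.26454
  P(2)·log₂(P(2)/Q(2)) = 0.5·log₂(0.5/0.2785) = 0.42213

D_KL(P||Q) = -0.26454 + 0.42213 = 0.15759 ≈ 0.1576 bits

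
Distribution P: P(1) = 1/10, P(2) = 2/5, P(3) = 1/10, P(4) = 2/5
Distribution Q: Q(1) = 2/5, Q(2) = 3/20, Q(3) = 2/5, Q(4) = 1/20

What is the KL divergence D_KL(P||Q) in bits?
1.3660 bits

D_KL(P||Q) = Σ P(x) log₂(P(x)/Q(x))

Computing term by term:
  P(1)·log₂(P(1)/Q(1)) = (1/10)·log₂((1/10)/(2/5)) = -0.20000
  P(2)·log₂(P(2)/Q(2)) = (2/5)·log₂((2/5)/(3/20)) = 0.56601
  P(3)·log₂(P(3)/Q(3)) = (1/10)·log₂((1/10)/(2/5)) = -0.20000
  P(4)·log₂(P(4)/Q(4)) = (2/5)·log₂((2/5)/(1/20)) = 1.20000

D_KL(P||Q) = -0.20000 + 0.56601 - 0.20000 + 1.20000 = 1.36601 ≈ 1.3660 bits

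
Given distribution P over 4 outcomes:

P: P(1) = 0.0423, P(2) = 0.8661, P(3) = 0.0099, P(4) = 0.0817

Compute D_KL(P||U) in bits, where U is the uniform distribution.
1.2662 bits

U(i) = 1/4 for all i

D_KL(P||U) = Σ P(x) log₂(P(x) / (1/4))
           = Σ P(x) log₂(P(x)) + log₂(4)
           = log₂(4) - H(P)

H(P) = -Σ P(x) log₂(P(x)):
  -P(1)·log₂(P(1)) = -(0.0423)·log₂(0.0423) = 0.19302
  -P(2)·log₂(P(2)) = -(0.8661)·log₂(0.8661) = 0.17962
  -P(3)·log₂(P(3)) = -(0.0099)·log₂(0.0099) = 0.06592
  -P(4)·log₂(P(4)) = -(0.0817)·log₂(0.0817) = 0.29522
H(P) = 0.19302 + 0.17962 + 0.06592 + 0.29522 = 0.73378 bits

log₂(4) = 2.00000 bits

D_KL(P||U) = 2.00000 - 0.73378 = 1.26622 ≈ 1.2662 bits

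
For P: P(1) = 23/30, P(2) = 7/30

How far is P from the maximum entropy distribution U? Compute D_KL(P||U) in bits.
0.2162 bits

U(i) = 1/2 for all i

D_KL(P||U) = Σ P(x) log₂(P(x) / (1/2))
           = Σ P(x) log₂(P(x)) + log₂(2)
           = log₂(2) - H(P)

H(P) = -Σ P(x) log₂(P(x)):
  -P(1)·log₂(P(1)) = -(23/30)·log₂(23/30) = 0.29389
  -P(2)·log₂(P(2)) = -(7/30)·log₂(7/30) = 0.48989
H(P) = 0.29389 + 0.48989 = 0.78378 bits

log₂(2) = 1.00000 bits

D_KL(P||U) = 1.00000 - 0.78378 = 0.21622 ≈ 0.2162 bits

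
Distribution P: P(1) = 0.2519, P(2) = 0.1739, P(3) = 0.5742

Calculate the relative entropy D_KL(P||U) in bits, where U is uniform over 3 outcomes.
0.1855 bits

U(i) = 1/3 for all i

D_KL(P||U) = Σ P(x) log₂(P(x) / (1/3))
           = Σ P(x) log₂(P(x)) + log₂(3)
           = log₂(3) - H(P)

H(P) = -Σ P(x) log₂(P(x)):
  -P(1)·log₂(P(1)) = -(0.2519)·log₂(0.2519) = 0.50105
  -P(2)·log₂(P(2)) = -(0.1739)·log₂(0.1739) = 0.43887
  -P(3)·log₂(P(3)) = -(0.5742)·log₂(0.5742) = 0.45958
H(P) = 0.50105 + 0.43887 + 0.45958 = 1.39950 bits

log₂(3) = 1.58496 bits

D_KL(P||U) = 1.58496 - 1.39950 = 0.18546 ≈ 0.1855 bits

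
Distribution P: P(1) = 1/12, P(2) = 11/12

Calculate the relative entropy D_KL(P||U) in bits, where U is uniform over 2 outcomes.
0.5862 bits

U(i) = 1/2 for all i

D_KL(P||U) = Σ P(x) log₂(P(x) / (1/2))
           = Σ P(x) log₂(P(x)) + log₂(2)
           = log₂(2) - H(P)

H(P) = -Σ P(x) log₂(P(x)):
  -P(1)·log₂(P(1)) = -(1/12)·log₂(1/12) = 0.29875
  -P(2)·log₂(P(2)) = -(11/12)·log₂(11/12) = 0.11507
H(P) = 0.29875 + 0.11507 = 0.41382 bits

log₂(2) = 1.00000 bits

D_KL(P||U) = 1.00000 - 0.41382 = 0.58618 ≈ 0.5862 bits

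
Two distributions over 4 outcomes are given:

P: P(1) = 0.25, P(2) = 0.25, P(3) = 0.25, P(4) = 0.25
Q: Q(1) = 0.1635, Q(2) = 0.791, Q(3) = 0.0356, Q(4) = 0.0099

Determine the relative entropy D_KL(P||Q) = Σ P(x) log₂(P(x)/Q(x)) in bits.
1.6053 bits

D_KL(P||Q) = Σ P(x) log₂(P(x)/Q(x))

Computing term by term:
  P(1)·log₂(P(1)/Q(1)) = 0.25·log₂(0.25/0.1635) = 0.15316
  P(2)·log₂(P(2)/Q(2)) = 0.25·log₂(0.25/0.791) = -0.41544
  P(3)·log₂(P(3)/Q(3)) = 0.25·log₂(0.25/0.0356) = 0.70299
  P(4)·log₂(P(4)/Q(4)) = 0.25·log₂(0.25/0.0099) = 1.16459

D_KL(P||Q) = 0.15316 - 0.41544 + 0.70299 + 1.16459 = 1.60530 ≈ 1.6053 bits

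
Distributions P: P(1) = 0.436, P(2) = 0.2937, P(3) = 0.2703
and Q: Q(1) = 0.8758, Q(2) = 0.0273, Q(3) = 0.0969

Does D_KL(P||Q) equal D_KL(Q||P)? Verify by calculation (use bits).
D_KL(P||Q) = 0.9679 bits, D_KL(Q||P) = 0.6443 bits. No — D_KL(P||Q) ≠ D_KL(Q||P) for this pair.

D_KL(P||Q) = Σ P(x) log₂(P(x)/Q(x))

Computing term by term:
  P(1)·log₂(P(1)/Q(1)) = 0.436·log₂(0.436/0.8758) = -0.43874
  P(2)·log₂(P(2)/Q(2)) = 0.2937·log₂(0.2937/0.0273) = 1.00662
  P(3)·log₂(P(3)/Q(3)) = 0.2703·log₂(0.2703/0.0969) = 0.40004

D_KL(P||Q) = -0.43874 + 1.00662 + 0.40004 = 0.96792 ≈ 0.9679 bits

D_KL(Q||P) = Σ Q(x) log₂(Q(x)/P(x))

Computing term by term:
  Q(1)·log₂(Q(1)/P(1)) = 0.8758·log₂(0.8758/0.436) = 0.88129
  Q(2)·log₂(Q(2)/P(2)) = 0.0273·log₂(0.0273/0.2937) = -0.09357
  Q(3)·log₂(Q(3)/P(3)) = 0.0969·log₂(0.0969/0.2703) = -0.14341

D_KL(Q||P) = 0.88129 - 0.09357 - 0.14341 = 0.64431 ≈ 0.6443 bits

These are NOT equal (difference: 0.3236 bits). KL divergence is asymmetric: D_KL(P||Q) ≠ D_KL(Q||P) in general.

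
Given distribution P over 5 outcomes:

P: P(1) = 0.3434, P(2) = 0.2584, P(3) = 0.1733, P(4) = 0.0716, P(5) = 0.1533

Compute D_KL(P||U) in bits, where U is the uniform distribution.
0.1626 bits

U(i) = 1/5 for all i

D_KL(P||U) = Σ P(x) log₂(P(x) / (1/5))
           = Σ P(x) log₂(P(x)) + log₂(5)
           = log₂(5) - H(P)

H(P) = -Σ P(x) log₂(P(x)):
  -P(1)·log₂(P(1)) = -(0.3434)·log₂(0.3434) = 0.52954
  -P(2)·log₂(P(2)) = -(0.2584)·log₂(0.2584) = 0.50448
  -P(3)·log₂(P(3)) = -(0.1733)·log₂(0.1733) = 0.43822
  -P(4)·log₂(P(4)) = -(0.0716)·log₂(0.0716) = 0.27236
  -P(5)·log₂(P(5)) = -(0.1533)·log₂(0.1533) = 0.41476
H(P) = 0.52954 + 0.50448 + 0.43822 + 0.27236 + 0.41476 = 2.15936 bits

log₂(5) = 2.32193 bits

D_KL(P||U) = 2.32193 - 2.15936 = 0.16257 ≈ 0.1626 bits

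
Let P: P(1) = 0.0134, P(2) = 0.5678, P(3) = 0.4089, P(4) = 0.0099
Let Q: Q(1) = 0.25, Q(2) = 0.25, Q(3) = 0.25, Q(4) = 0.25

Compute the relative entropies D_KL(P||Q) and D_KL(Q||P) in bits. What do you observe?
D_KL(P||Q) = 0.8595 bits, D_KL(Q||P) = 1.7467 bits. The two directions give different values (D_KL(Q||P) exceeds D_KL(P||Q) by 0.8872 bits): KL divergence is asymmetric.

D_KL(P||Q) = Σ P(x) log₂(P(x)/Q(x))

Computing term by term:
  P(1)·log₂(P(1)/Q(1)) = 0.0134·log₂(0.0134/0.25) = -0.05657
  P(2)·log₂(P(2)/Q(2)) = 0.5678·log₂(0.5678/0.25) = 0.67197
  P(3)·log₂(P(3)/Q(3)) = 0.4089·log₂(0.4089/0.25) = 0.29025
  P(4)·log₂(P(4)/Q(4)) = 0.0099·log₂(0.0099/0.25) = -0.04612

D_KL(P||Q) = -0.05657 + 0.67197 + 0.29025 - 0.04612 = 0.85953 ≈ 0.8595 bits

D_KL(Q||P) = Σ Q(x) log₂(Q(x)/P(x))

Computing term by term:
  Q(1)·log₂(Q(1)/P(1)) = 0.25·log₂(0.25/0.0134) = 1.05541
  Q(2)·log₂(Q(2)/P(2)) = 0.25·log₂(0.25/0.5678) = -0.29586
  Q(3)·log₂(Q(3)/P(3)) = 0.25·log₂(0.25/0.4089) = -0.17745
  Q(4)·log₂(Q(4)/P(4)) = 0.25·log₂(0.25/0.0099) = 1.16459

D_KL(Q||P) = 1.05541 - 0.29586 - 0.17745 + 1.16459 = 1.74669 ≈ 1.7467 bits

These are NOT equal (difference: 0.8872 bits). KL divergence is asymmetric: D_KL(P||Q) ≠ D_KL(Q||P) in general.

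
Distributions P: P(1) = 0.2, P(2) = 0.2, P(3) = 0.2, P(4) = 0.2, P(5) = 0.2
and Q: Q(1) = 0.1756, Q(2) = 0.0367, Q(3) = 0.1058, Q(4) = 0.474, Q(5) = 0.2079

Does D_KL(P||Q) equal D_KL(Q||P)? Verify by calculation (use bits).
D_KL(P||Q) = 0.4503 bits, D_KL(Q||P) = 0.3818 bits. No — D_KL(P||Q) ≠ D_KL(Q||P) for this pair.

D_KL(P||Q) = Σ P(x) log₂(P(x)/Q(x))

Computing term by term:
  P(1)·log₂(P(1)/Q(1)) = 0.2·log₂(0.2/0.1756) = 0.03754
  P(2)·log₂(P(2)/Q(2)) = 0.2·log₂(0.2/0.0367) = 0.48923
  P(3)·log₂(P(3)/Q(3)) = 0.2·log₂(0.2/0.1058) = 0.18373
  P(4)·log₂(P(4)/Q(4)) = 0.2·log₂(0.2/0.474) = -0.24898
  P(5)·log₂(P(5)/Q(5)) = 0.2·log₂(0.2/0.2079) = -0.01118

D_KL(P||Q) = 0.03754 + 0.48923 + 0.18373 - 0.24898 - 0.01118 = 0.45034 ≈ 0.4503 bits

D_KL(Q||P) = Σ Q(x) log₂(Q(x)/P(x))

Computing term by term:
  Q(1)·log₂(Q(1)/P(1)) = 0.1756·log₂(0.1756/0.2) = -0.03296
  Q(2)·log₂(Q(2)/P(2)) = 0.0367·log₂(0.0367/0.2) = -0.08977
  Q(3)·log₂(Q(3)/P(3)) = 0.1058·log₂(0.1058/0.2) = -0.09719
  Q(4)·log₂(Q(4)/P(4)) = 0.474·log₂(0.474/0.2) = 0.59008
  Q(5)·log₂(Q(5)/P(5)) = 0.2079·log₂(0.2079/0.2) = 0.01162

D_KL(Q||P) = -0.03296 - 0.08977 - 0.09719 + 0.59008 + 0.01162 = 0.38178 ≈ 0.3818 bits

These are NOT equal (difference: 0.0685 bits). KL divergence is asymmetric: D_KL(P||Q) ≠ D_KL(Q||P) in general.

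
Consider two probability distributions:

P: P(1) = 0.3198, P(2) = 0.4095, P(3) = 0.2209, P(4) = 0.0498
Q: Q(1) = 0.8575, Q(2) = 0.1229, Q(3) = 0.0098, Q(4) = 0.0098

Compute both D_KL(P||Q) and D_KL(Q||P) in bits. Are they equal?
D_KL(P||Q) = 1.3656 bits, D_KL(Q||P) = 0.9398 bits. No, they are not equal.

D_KL(P||Q) = Σ P(x) log₂(P(x)/Q(x))

Computing term by term:
  P(1)·log₂(P(1)/Q(1)) = 0.3198·log₂(0.3198/0.8575) = -0.45506
  P(2)·log₂(P(2)/Q(2)) = 0.4095·log₂(0.4095/0.1229) = 0.71105
  P(3)·log₂(P(3)/Q(3)) = 0.2209·log₂(0.2209/0.0098) = 0.99283
  P(4)·log₂(P(4)/Q(4)) = 0.0498·log₂(0.0498/0.0098) = 0.11680

D_KL(P||Q) = -0.45506 + 0.71105 + 0.99283 + 0.11680 = 1.36562 ≈ 1.3656 bits

D_KL(Q||P) = Σ Q(x) log₂(Q(x)/P(x))

Computing term by term:
  Q(1)·log₂(Q(1)/P(1)) = 0.8575·log₂(0.8575/0.3198) = 1.22019
  Q(2)·log₂(Q(2)/P(2)) = 0.1229·log₂(0.1229/0.4095) = -0.21340
  Q(3)·log₂(Q(3)/P(3)) = 0.0098·log₂(0.0098/0.2209) = -0.04405
  Q(4)·log₂(Q(4)/P(4)) = 0.0098·log₂(0.0098/0.0498) = -0.02298

D_KL(Q||P) = 1.22019 - 0.21340 - 0.04405 - 0.02298 = 0.93976 ≈ 0.9398 bits

These are NOT equal (difference: 0.4258 bits). KL divergence is asymmetric: D_KL(P||Q) ≠ D_KL(Q||P) in general.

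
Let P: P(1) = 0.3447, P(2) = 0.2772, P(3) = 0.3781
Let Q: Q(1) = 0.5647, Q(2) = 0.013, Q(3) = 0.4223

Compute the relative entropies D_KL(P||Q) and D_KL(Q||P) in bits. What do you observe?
D_KL(P||Q) = 0.9179 bits, D_KL(Q||P) = 0.4121 bits. The two directions give different values (D_KL(P||Q) exceeds D_KL(Q||P) by 0.5058 bits): KL divergence is asymmetric.

D_KL(P||Q) = Σ P(x) log₂(P(x)/Q(x))

Computing term by term:
  P(1)·log₂(P(1)/Q(1)) = 0.3447·log₂(0.3447/0.5647) = -0.24548
  P(2)·log₂(P(2)/Q(2)) = 0.2772·log₂(0.2772/0.013) = 1.22366
  P(3)·log₂(P(3)/Q(3)) = 0.3781·log₂(0.3781/0.4223) = -0.06031

D_KL(P||Q) = -0.24548 + 1.22366 - 0.06031 = 0.91787 ≈ 0.9179 bits

D_KL(Q||P) = Σ Q(x) log₂(Q(x)/P(x))

Computing term by term:
  Q(1)·log₂(Q(1)/P(1)) = 0.5647·log₂(0.5647/0.3447) = 0.40215
  Q(2)·log₂(Q(2)/P(2)) = 0.013·log₂(0.013/0.2772) = -0.05739
  Q(3)·log₂(Q(3)/P(3)) = 0.4223·log₂(0.4223/0.3781) = 0.06736

D_KL(Q||P) = 0.40215 - 0.05739 + 0.06736 = 0.41212 ≈ 0.4121 bits

These are NOT equal (difference: 0.5058 bits). KL divergence is asymmetric: D_KL(P||Q) ≠ D_KL(Q||P) in general.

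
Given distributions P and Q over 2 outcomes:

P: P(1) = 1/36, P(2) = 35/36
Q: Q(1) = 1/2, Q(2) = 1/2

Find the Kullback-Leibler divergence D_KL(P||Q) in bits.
0.8169 bits

D_KL(P||Q) = Σ P(x) log₂(P(x)/Q(x))

Computing term by term:
  P(1)·log₂(P(1)/Q(1)) = (1/36)·log₂((1/36)/(1/2)) = -0.11583
  P(2)·log₂(P(2)/Q(2)) = (35/36)·log₂((35/36)/(1/2)) = 0.93271

D_KL(P||Q) = -0.11583 + 0.93271 = 0.81688 ≈ 0.8169 bits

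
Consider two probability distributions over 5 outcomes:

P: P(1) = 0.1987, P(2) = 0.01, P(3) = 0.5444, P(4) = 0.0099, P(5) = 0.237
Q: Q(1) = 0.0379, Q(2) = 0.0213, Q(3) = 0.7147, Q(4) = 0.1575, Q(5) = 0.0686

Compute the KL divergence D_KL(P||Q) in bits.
0.6347 bits

D_KL(P||Q) = Σ P(x) log₂(P(x)/Q(x))

Computing term by term:
  P(1)·log₂(P(1)/Q(1)) = 0.1987·log₂(0.1987/0.0379) = 0.47496
  P(2)·log₂(P(2)/Q(2)) = 0.01·log₂(0.01/0.0213) = -0.01091
  P(3)·log₂(P(3)/Q(3)) = 0.5444·log₂(0.5444/0.7147) = -0.21377
  P(4)·log₂(P(4)/Q(4)) = 0.0099·log₂(0.0099/0.1575) = -0.03952
  P(5)·log₂(P(5)/Q(5)) = 0.237·log₂(0.237/0.0686) = 0.42390

D_KL(P||Q) = 0.47496 - 0.01091 - 0.21377 - 0.03952 + 0.42390 = 0.63466 ≈ 0.6347 bits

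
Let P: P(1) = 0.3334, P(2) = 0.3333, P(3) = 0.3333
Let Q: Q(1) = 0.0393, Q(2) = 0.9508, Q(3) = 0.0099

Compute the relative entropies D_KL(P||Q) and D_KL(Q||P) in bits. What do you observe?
D_KL(P||Q) = 2.2153 bits, D_KL(Q||P) = 1.2665 bits. The two directions give different values (D_KL(P||Q) exceeds D_KL(Q||P) by 0.9488 bits): KL divergence is asymmetric.

D_KL(P||Q) = Σ P(x) log₂(P(x)/Q(x))

Computing term by term:
  P(1)·log₂(P(1)/Q(1)) = 0.3334·log₂(0.3334/0.0393) = 1.02842
  P(2)·log₂(P(2)/Q(2)) = 0.3333·log₂(0.3333/0.9508) = -0.50406
  P(3)·log₂(P(3)/Q(3)) = 0.3333·log₂(0.3333/0.0099) = 1.69091

D_KL(P||Q) = 1.02842 - 0.50406 + 1.69091 = 2.21527 ≈ 2.2153 bits

D_KL(Q||P) = Σ Q(x) log₂(Q(x)/P(x))

Computing term by term:
  Q(1)·log₂(Q(1)/P(1)) = 0.0393·log₂(0.0393/0.3334) = -0.12123
  Q(2)·log₂(Q(2)/P(2)) = 0.9508·log₂(0.9508/0.3333) = 1.43791
  Q(3)·log₂(Q(3)/P(3)) = 0.0099·log₂(0.0099/0.3333) = -0.05023

D_KL(Q||P) = -0.12123 + 1.43791 - 0.05023 = 1.26645 ≈ 1.2665 bits

These are NOT equal (difference: 0.9488 bits). KL divergence is asymmetric: D_KL(P||Q) ≠ D_KL(Q||P) in general.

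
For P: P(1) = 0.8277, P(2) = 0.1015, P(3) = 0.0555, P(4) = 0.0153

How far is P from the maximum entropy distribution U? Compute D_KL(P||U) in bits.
1.1154 bits

U(i) = 1/4 for all i

D_KL(P||U) = Σ P(x) log₂(P(x) / (1/4))
           = Σ P(x) log₂(P(x)) + log₂(4)
           = log₂(4) - H(P)

H(P) = -Σ P(x) log₂(P(x)):
  -P(1)·log₂(P(1)) = -(0.8277)·log₂(0.8277) = 0.22581
  -P(2)·log₂(P(2)) = -(0.1015)·log₂(0.1015) = 0.33500
  -P(3)·log₂(P(3)) = -(0.0555)·log₂(0.0555) = 0.23151
  -P(4)·log₂(P(4)) = -(0.0153)·log₂(0.0153) = 0.09226
H(P) = 0.22581 + 0.33500 + 0.23151 + 0.09226 = 0.88458 bits

log₂(4) = 2.00000 bits

D_KL(P||U) = 2.00000 - 0.88458 = 1.11542 ≈ 1.1154 bits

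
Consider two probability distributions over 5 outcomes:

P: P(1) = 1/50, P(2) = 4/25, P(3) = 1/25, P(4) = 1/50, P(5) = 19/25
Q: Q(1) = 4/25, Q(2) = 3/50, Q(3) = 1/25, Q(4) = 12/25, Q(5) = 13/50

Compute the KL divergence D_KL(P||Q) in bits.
1.2508 bits

D_KL(P||Q) = Σ P(x) log₂(P(x)/Q(x))

Computing term by term:
  P(1)·log₂(P(1)/Q(1)) = (1/50)·log₂((1/50)/(4/25)) = -0.06000
  P(2)·log₂(P(2)/Q(2)) = (4/25)·log₂((4/25)/(3/50)) = 0.22641
  P(3)·log₂(P(3)/Q(3)) = (1/25)·log₂((1/25)/(1/25)) = 0.00000
  P(4)·log₂(P(4)/Q(4)) = (1/50)·log₂((1/50)/(12/25)) = -0.09170
  P(5)·log₂(P(5)/Q(5)) = (19/25)·log₂((19/25)/(13/50)) = 1.17609

D_KL(P||Q) = -0.06000 + 0.22641 + 0.00000 - 0.09170 + 1.17609 = 1.25080 ≈ 1.2508 bits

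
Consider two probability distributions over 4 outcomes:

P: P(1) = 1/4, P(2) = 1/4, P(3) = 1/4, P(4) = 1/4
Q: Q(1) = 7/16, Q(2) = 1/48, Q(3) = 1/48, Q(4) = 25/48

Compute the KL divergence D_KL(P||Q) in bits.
1.3259 bits

D_KL(P||Q) = Σ P(x) log₂(P(x)/Q(x))

Computing term by term:
  P(1)·log₂(P(1)/Q(1)) = (1/4)·log₂((1/4)/(7/16)) = -0.20184
  P(2)·log₂(P(2)/Q(2)) = (1/4)·log₂((1/4)/(1/48)) = 0.89624
  P(3)·log₂(P(3)/Q(3)) = (1/4)·log₂((1/4)/(1/48)) = 0.89624
  P(4)·log₂(P(4)/Q(4)) = (1/4)·log₂((1/4)/(25/48)) = -0.26472

D_KL(P||Q) = -0.20184 + 0.89624 + 0.89624 - 0.26472 = 1.32592 ≈ 1.3259 bits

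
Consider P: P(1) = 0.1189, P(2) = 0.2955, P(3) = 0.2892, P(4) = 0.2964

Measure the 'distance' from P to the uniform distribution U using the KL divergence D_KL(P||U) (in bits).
0.0774 bits

U(i) = 1/4 for all i

D_KL(P||U) = Σ P(x) log₂(P(x) / (1/4))
           = Σ P(x) log₂(P(x)) + log₂(4)
           = log₂(4) - H(P)

H(P) = -Σ P(x) log₂(P(x)):
  -P(1)·log₂(P(1)) = -(0.1189)·log₂(0.1189) = 0.36528
  -P(2)·log₂(P(2)) = -(0.2955)·log₂(0.2955) = 0.51972
  -P(3)·log₂(P(3)) = -(0.2892)·log₂(0.2892) = 0.51763
  -P(4)·log₂(P(4)) = -(0.2964)·log₂(0.2964) = 0.52000
H(P) = 0.36528 + 0.51972 + 0.51763 + 0.52000 = 1.92263 bits

log₂(4) = 2.00000 bits

D_KL(P||U) = 2.00000 - 1.92263 = 0.07737 ≈ 0.0774 bits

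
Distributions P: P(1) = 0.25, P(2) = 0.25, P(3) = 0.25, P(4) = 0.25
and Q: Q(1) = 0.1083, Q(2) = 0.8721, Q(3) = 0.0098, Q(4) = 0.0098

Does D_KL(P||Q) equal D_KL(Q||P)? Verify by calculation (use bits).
D_KL(P||Q) = 2.1876 bits, D_KL(Q||P) = 1.3497 bits. No — D_KL(P||Q) ≠ D_KL(Q||P) for this pair.

D_KL(P||Q) = Σ P(x) log₂(P(x)/Q(x))

Computing term by term:
  P(1)·log₂(P(1)/Q(1)) = 0.25·log₂(0.25/0.1083) = 0.30172
  P(2)·log₂(P(2)/Q(2)) = 0.25·log₂(0.25/0.8721) = -0.45064
  P(3)·log₂(P(3)/Q(3)) = 0.25·log₂(0.25/0.0098) = 1.16825
  P(4)·log₂(P(4)/Q(4)) = 0.25·log₂(0.25/0.0098) = 1.16825

D_KL(P||Q) = 0.30172 - 0.45064 + 1.16825 + 1.16825 = 2.18758 ≈ 2.1876 bits

D_KL(Q||P) = Σ Q(x) log₂(Q(x)/P(x))

Computing term by term:
  Q(1)·log₂(Q(1)/P(1)) = 0.1083·log₂(0.1083/0.25) = -0.13071
  Q(2)·log₂(Q(2)/P(2)) = 0.8721·log₂(0.8721/0.25) = 1.57202
  Q(3)·log₂(Q(3)/P(3)) = 0.0098·log₂(0.0098/0.25) = -0.04580
  Q(4)·log₂(Q(4)/P(4)) = 0.0098·log₂(0.0098/0.25) = -0.04580

D_KL(Q||P) = -0.13071 + 1.57202 - 0.04580 - 0.04580 = 1.34971 ≈ 1.3497 bits

These are NOT equal (difference: 0.8379 bits). KL divergence is asymmetric: D_KL(P||Q) ≠ D_KL(Q||P) in general.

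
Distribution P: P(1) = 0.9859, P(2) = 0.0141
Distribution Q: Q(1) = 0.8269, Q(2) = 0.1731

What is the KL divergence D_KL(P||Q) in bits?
0.1991 bits

D_KL(P||Q) = Σ P(x) log₂(P(x)/Q(x))

Computing term by term:
  P(1)·log₂(P(1)/Q(1)) = 0.9859·log₂(0.9859/0.8269) = 0.25015
  P(2)·log₂(P(2)/Q(2)) = 0.0141·log₂(0.0141/0.1731) = -0.05101

D_KL(P||Q) = 0.25015 - 0.05101 = 0.19914 ≈ 0.1991 bits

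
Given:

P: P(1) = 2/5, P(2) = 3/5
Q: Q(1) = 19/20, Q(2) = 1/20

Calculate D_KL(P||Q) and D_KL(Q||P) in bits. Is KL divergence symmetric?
D_KL(P||Q) = 1.6518 bits, D_KL(Q||P) = 1.0063 bits. No, KL divergence is not symmetric.

D_KL(P||Q) = Σ P(x) log₂(P(x)/Q(x))

Computing term by term:
  P(1)·log₂(P(1)/Q(1)) = (2/5)·log₂((2/5)/(19/20)) = -0.49917
  P(2)·log₂(P(2)/Q(2)) = (3/5)·log₂((3/5)/(1/20)) = 2.15098

D_KL(P||Q) = -0.49917 + 2.15098 = 1.65181 ≈ 1.6518 bits

D_KL(Q||P) = Σ Q(x) log₂(Q(x)/P(x))

Computing term by term:
  Q(1)·log₂(Q(1)/P(1)) = (19/20)·log₂((19/20)/(2/5)) = 1.18553
  Q(2)·log₂(Q(2)/P(2)) = (1/20)·log₂((1/20)/(3/5)) = -0.17925

D_KL(Q||P) = 1.18553 - 0.17925 = 1.00628 ≈ 1.0063 bits

These are NOT equal (difference: 0.6455 bits). KL divergence is asymmetric: D_KL(P||Q) ≠ D_KL(Q||P) in general.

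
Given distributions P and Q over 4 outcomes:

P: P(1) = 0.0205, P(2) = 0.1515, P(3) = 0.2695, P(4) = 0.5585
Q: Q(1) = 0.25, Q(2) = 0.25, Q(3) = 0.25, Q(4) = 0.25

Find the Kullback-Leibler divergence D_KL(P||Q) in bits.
0.4934 bits

D_KL(P||Q) = Σ P(x) log₂(P(x)/Q(x))

Computing term by term:
  P(1)·log₂(P(1)/Q(1)) = 0.0205·log₂(0.0205/0.25) = -0.07397
  P(2)·log₂(P(2)/Q(2)) = 0.1515·log₂(0.1515/0.25) = -0.10948
  P(3)·log₂(P(3)/Q(3)) = 0.2695·log₂(0.2695/0.25) = 0.02920
  P(4)·log₂(P(4)/Q(4)) = 0.5585·log₂(0.5585/0.25) = 0.64765

D_KL(P||Q) = -0.07397 - 0.10948 + 0.02920 + 0.64765 = 0.49340 ≈ 0.4934 bits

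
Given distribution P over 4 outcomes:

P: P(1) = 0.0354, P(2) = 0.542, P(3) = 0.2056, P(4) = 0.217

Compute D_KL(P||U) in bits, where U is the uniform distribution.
0.4029 bits

U(i) = 1/4 for all i

D_KL(P||U) = Σ P(x) log₂(P(x) / (1/4))
           = Σ P(x) log₂(P(x)) + log₂(4)
           = log₂(4) - H(P)

H(P) = -Σ P(x) log₂(P(x)):
  -P(1)·log₂(P(1)) = -(0.0354)·log₂(0.0354) = 0.17063
  -P(2)·log₂(P(2)) = -(0.542)·log₂(0.542) = 0.47893
  -P(3)·log₂(P(3)) = -(0.2056)·log₂(0.2056) = 0.46920
  -P(4)·log₂(P(4)) = -(0.217)·log₂(0.217) = 0.47832
H(P) = 0.17063 + 0.47893 + 0.46920 + 0.47832 = 1.59708 bits

log₂(4) = 2.00000 bits

D_KL(P||U) = 2.00000 - 1.59708 = 0.40292 ≈ 0.4029 bits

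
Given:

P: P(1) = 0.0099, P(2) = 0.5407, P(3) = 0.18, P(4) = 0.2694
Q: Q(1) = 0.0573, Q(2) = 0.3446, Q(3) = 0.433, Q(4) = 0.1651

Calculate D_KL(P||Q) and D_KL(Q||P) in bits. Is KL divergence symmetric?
D_KL(P||Q) = 0.2887 bits, D_KL(Q||P) = 0.3529 bits. No, KL divergence is not symmetric.

D_KL(P||Q) = Σ P(x) log₂(P(x)/Q(x))

Computing term by term:
  P(1)·log₂(P(1)/Q(1)) = 0.0099·log₂(0.0099/0.0573) = -0.02508
  P(2)·log₂(P(2)/Q(2)) = 0.5407·log₂(0.5407/0.3446) = 0.35140
  P(3)·log₂(P(3)/Q(3)) = 0.18·log₂(0.18/0.433) = -0.22795
  P(4)·log₂(P(4)/Q(4)) = 0.2694·log₂(0.2694/0.1651) = 0.19031

D_KL(P||Q) = -0.02508 + 0.35140 - 0.22795 + 0.19031 = 0.28868 ≈ 0.2887 bits

D_KL(Q||P) = Σ Q(x) log₂(Q(x)/P(x))

Computing term by term:
  Q(1)·log₂(Q(1)/P(1)) = 0.0573·log₂(0.0573/0.0099) = 0.14514
  Q(2)·log₂(Q(2)/P(2)) = 0.3446·log₂(0.3446/0.5407) = -0.22396
  Q(3)·log₂(Q(3)/P(3)) = 0.433·log₂(0.433/0.18) = 0.54834
  Q(4)·log₂(Q(4)/P(4)) = 0.1651·log₂(0.1651/0.2694) = -0.11663

D_KL(Q||P) = 0.14514 - 0.22396 + 0.54834 - 0.11663 = 0.35289 ≈ 0.3529 bits

These are NOT equal (difference: 0.0642 bits). KL divergence is asymmetric: D_KL(P||Q) ≠ D_KL(Q||P) in general.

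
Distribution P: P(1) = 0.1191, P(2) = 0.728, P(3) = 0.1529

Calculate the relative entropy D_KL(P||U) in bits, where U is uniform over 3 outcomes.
0.4717 bits

U(i) = 1/3 for all i

D_KL(P||U) = Σ P(x) log₂(P(x) / (1/3))
           = Σ P(x) log₂(P(x)) + log₂(3)
           = log₂(3) - H(P)

H(P) = -Σ P(x) log₂(P(x)):
  -P(1)·log₂(P(1)) = -(0.1191)·log₂(0.1191) = 0.36561
  -P(2)·log₂(P(2)) = -(0.728)·log₂(0.728) = 0.33342
  -P(3)·log₂(P(3)) = -(0.1529)·log₂(0.1529) = 0.41426
H(P) = 0.36561 + 0.33342 + 0.41426 = 1.11329 bits

log₂(3) = 1.58496 bits

D_KL(P||U) = 1.58496 - 1.11329 = 0.47167 ≈ 0.4717 bits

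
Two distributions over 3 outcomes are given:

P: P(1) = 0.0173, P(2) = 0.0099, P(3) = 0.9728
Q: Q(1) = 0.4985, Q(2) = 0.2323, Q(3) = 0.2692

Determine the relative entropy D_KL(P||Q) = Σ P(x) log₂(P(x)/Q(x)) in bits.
1.6741 bits

D_KL(P||Q) = Σ P(x) log₂(P(x)/Q(x))

Computing term by term:
  P(1)·log₂(P(1)/Q(1)) = 0.0173·log₂(0.0173/0.4985) = -0.08388
  P(2)·log₂(P(2)/Q(2)) = 0.0099·log₂(0.0099/0.2323) = -0.04507
  P(3)·log₂(P(3)/Q(3)) = 0.9728·log₂(0.9728/0.2692) = 1.80305

D_KL(P||Q) = -0.08388 - 0.04507 + 1.80305 = 1.67410 ≈ 1.6741 bits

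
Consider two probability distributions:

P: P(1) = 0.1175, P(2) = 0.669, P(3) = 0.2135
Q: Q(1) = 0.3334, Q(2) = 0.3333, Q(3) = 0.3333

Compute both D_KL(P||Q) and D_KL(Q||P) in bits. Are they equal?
D_KL(P||Q) = 0.3585 bits, D_KL(Q||P) = 0.3808 bits. No, they are not equal.

D_KL(P||Q) = Σ P(x) log₂(P(x)/Q(x))

Computing term by term:
  P(1)·log₂(P(1)/Q(1)) = 0.1175·log₂(0.1175/0.3334) = -0.17679
  P(2)·log₂(P(2)/Q(2)) = 0.669·log₂(0.669/0.3333) = 0.67247
  P(3)·log₂(P(3)/Q(3)) = 0.2135·log₂(0.2135/0.3333) = -0.13719

D_KL(P||Q) = -0.17679 + 0.67247 - 0.13719 = 0.35849 ≈ 0.3585 bits

D_KL(Q||P) = Σ Q(x) log₂(Q(x)/P(x))

Computing term by term:
  Q(1)·log₂(Q(1)/P(1)) = 0.3334·log₂(0.3334/0.1175) = 0.50163
  Q(2)·log₂(Q(2)/P(2)) = 0.3333·log₂(0.3333/0.669) = -0.33503
  Q(3)·log₂(Q(3)/P(3)) = 0.3333·log₂(0.3333/0.2135) = 0.21417

D_KL(Q||P) = 0.50163 - 0.33503 + 0.21417 = 0.38077 ≈ 0.3808 bits

These are NOT equal (difference: 0.0223 bits). KL divergence is asymmetric: D_KL(P||Q) ≠ D_KL(Q||P) in general.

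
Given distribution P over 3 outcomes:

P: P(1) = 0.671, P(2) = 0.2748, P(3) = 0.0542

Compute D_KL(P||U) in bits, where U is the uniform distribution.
0.4587 bits

U(i) = 1/3 for all i

D_KL(P||U) = Σ P(x) log₂(P(x) / (1/3))
           = Σ P(x) log₂(P(x)) + log₂(3)
           = log₂(3) - H(P)

H(P) = -Σ P(x) log₂(P(x)):
  -P(1)·log₂(P(1)) = -(0.671)·log₂(0.671) = 0.38624
  -P(2)·log₂(P(2)) = -(0.2748)·log₂(0.2748) = 0.51210
  -P(3)·log₂(P(3)) = -(0.0542)·log₂(0.0542) = 0.22794
H(P) = 0.38624 + 0.51210 + 0.22794 = 1.12628 bits

log₂(3) = 1.58496 bits

D_KL(P||U) = 1.58496 - 1.12628 = 0.45868 ≈ 0.4587 bits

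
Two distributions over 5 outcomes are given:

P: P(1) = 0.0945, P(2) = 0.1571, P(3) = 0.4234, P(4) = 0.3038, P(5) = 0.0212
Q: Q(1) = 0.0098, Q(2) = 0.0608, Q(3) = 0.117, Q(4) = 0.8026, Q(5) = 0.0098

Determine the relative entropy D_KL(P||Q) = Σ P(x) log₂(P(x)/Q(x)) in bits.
0.9075 bits

D_KL(P||Q) = Σ P(x) log₂(P(x)/Q(x))

Computing term by term:
  P(1)·log₂(P(1)/Q(1)) = 0.0945·log₂(0.0945/0.0098) = 0.30896
  P(2)·log₂(P(2)/Q(2)) = 0.1571·log₂(0.1571/0.0608) = 0.21515
  P(3)·log₂(P(3)/Q(3)) = 0.4234·log₂(0.4234/0.117) = 0.78562
  P(4)·log₂(P(4)/Q(4)) = 0.3038·log₂(0.3038/0.8026) = -0.42579
  P(5)·log₂(P(5)/Q(5)) = 0.0212·log₂(0.0212/0.0098) = 0.02360

D_KL(P||Q) = 0.30896 + 0.21515 + 0.78562 - 0.42579 + 0.02360 = 0.90754 ≈ 0.9075 bits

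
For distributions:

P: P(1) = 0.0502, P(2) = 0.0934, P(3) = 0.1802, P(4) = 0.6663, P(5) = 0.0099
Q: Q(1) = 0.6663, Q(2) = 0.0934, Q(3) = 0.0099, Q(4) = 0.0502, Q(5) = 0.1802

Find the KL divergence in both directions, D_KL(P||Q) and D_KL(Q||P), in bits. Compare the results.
D_KL(P||Q) = 3.0112 bits, D_KL(Q||P) = 3.0112 bits. The two directions give exactly the same value for this pair.

D_KL(P||Q) = Σ P(x) log₂(P(x)/Q(x))

Computing term by term:
  P(1)·log₂(P(1)/Q(1)) = 0.0502·log₂(0.0502/0.6663) = -0.18727
  P(2)·log₂(P(2)/Q(2)) = 0.0934·log₂(0.0934/0.0934) = 0.00000
  P(3)·log₂(P(3)/Q(3)) = 0.1802·log₂(0.1802/0.0099) = 0.75432
  P(4)·log₂(P(4)/Q(4)) = 0.6663·log₂(0.6663/0.0502) = 2.48557
  P(5)·log₂(P(5)/Q(5)) = 0.0099·log₂(0.0099/0.1802) = -0.04144

D_KL(P||Q) = -0.18727 + 0.00000 + 0.75432 + 2.48557 - 0.04144 = 3.01118 ≈ 3.0112 bits

D_KL(Q||P) = Σ Q(x) log₂(Q(x)/P(x))

Computing term by term:
  Q(1)·log₂(Q(1)/P(1)) = 0.6663·log₂(0.6663/0.0502) = 2.48557
  Q(2)·log₂(Q(2)/P(2)) = 0.0934·log₂(0.0934/0.0934) = 0.00000
  Q(3)·log₂(Q(3)/P(3)) = 0.0099·log₂(0.0099/0.1802) = -0.04144
  Q(4)·log₂(Q(4)/P(4)) = 0.0502·log₂(0.0502/0.6663) = -0.18727
  Q(5)·log₂(Q(5)/P(5)) = 0.1802·log₂(0.1802/0.0099) = 0.75432

D_KL(Q||P) = 2.48557 + 0.00000 - 0.04144 - 0.18727 + 0.75432 = 3.01118 ≈ 3.0112 bits

These ARE equal here. Q is P with outcomes relabeled (Q(1) = P(4), Q(3) = P(5), Q(4) = P(1), Q(5) = P(3)) by a relabeling that is its own inverse, so the two sums contain exactly the same terms in a different order. This is a special case — KL divergence is not symmetric in general: D_KL(P||Q) ≠ D_KL(Q||P) for most P, Q.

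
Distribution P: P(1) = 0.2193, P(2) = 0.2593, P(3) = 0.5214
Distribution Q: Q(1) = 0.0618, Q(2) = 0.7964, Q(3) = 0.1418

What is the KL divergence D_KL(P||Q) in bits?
0.9604 bits

D_KL(P||Q) = Σ P(x) log₂(P(x)/Q(x))

Computing term by term:
  P(1)·log₂(P(1)/Q(1)) = 0.2193·log₂(0.2193/0.0618) = 0.40071
  P(2)·log₂(P(2)/Q(2)) = 0.2593·log₂(0.2593/0.7964) = -0.41977
  P(3)·log₂(P(3)/Q(3)) = 0.5214·log₂(0.5214/0.1418) = 0.97947

D_KL(P||Q) = 0.40071 - 0.41977 + 0.97947 = 0.96041 ≈ 0.9604 bits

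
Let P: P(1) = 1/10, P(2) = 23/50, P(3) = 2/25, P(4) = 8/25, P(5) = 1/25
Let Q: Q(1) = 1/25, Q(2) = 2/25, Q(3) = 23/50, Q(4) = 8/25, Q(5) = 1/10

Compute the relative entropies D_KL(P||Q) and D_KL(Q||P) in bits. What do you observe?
D_KL(P||Q) = 1.0383 bits, D_KL(Q||P) = 1.0383 bits. The two directions give the same value here, because Q is a self-inverse relabeling of P; in general KL divergence is asymmetric.

D_KL(P||Q) = Σ P(x) log₂(P(x)/Q(x))

Computing term by term:
  P(1)·log₂(P(1)/Q(1)) = (1/10)·log₂((1/10)/(1/25)) = 0.13219
  P(2)·log₂(P(2)/Q(2)) = (23/50)·log₂((23/50)/(2/25)) = 1.16084
  P(3)·log₂(P(3)/Q(3)) = (2/25)·log₂((2/25)/(23/50)) = -0.20188
  P(4)·log₂(P(4)/Q(4)) = (8/25)·log₂((8/25)/(8/25)) = 0.00000
  P(5)·log₂(P(5)/Q(5)) = (1/25)·log₂((1/25)/(1/10)) = -0.05288

D_KL(P||Q) = 0.13219 + 1.16084 - 0.20188 + 0.00000 - 0.05288 = 1.03827 ≈ 1.0383 bits

D_KL(Q||P) = Σ Q(x) log₂(Q(x)/P(x))

Computing term by term:
  Q(1)·log₂(Q(1)/P(1)) = (1/25)·log₂((1/25)/(1/10)) = -0.05288
  Q(2)·log₂(Q(2)/P(2)) = (2/25)·log₂((2/25)/(23/50)) = -0.20188
  Q(3)·log₂(Q(3)/P(3)) = (23/50)·log₂((23/50)/(2/25)) = 1.16084
  Q(4)·log₂(Q(4)/P(4)) = (8/25)·log₂((8/25)/(8/25)) = 0.00000
  Q(5)·log₂(Q(5)/P(5)) = (1/10)·log₂((1/10)/(1/25)) = 0.13219

D_KL(Q||P) = -0.05288 - 0.20188 + 1.16084 + 0.00000 + 0.13219 = 1.03827 ≈ 1.0383 bits

These ARE equal here. Q is P with outcomes relabeled (Q(1) = P(5), Q(2) = P(3), Q(3) = P(2), Q(5) = P(1)) by a relabeling that is its own inverse, so the two sums contain exactly the same terms in a different order. This is a special case — KL divergence is not symmetric in general: D_KL(P||Q) ≠ D_KL(Q||P) for most P, Q.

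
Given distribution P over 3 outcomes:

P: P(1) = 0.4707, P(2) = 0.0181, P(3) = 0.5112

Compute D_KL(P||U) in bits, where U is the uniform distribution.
0.4736 bits

U(i) = 1/3 for all i

D_KL(P||U) = Σ P(x) log₂(P(x) / (1/3))
           = Σ P(x) log₂(P(x)) + log₂(3)
           = log₂(3) - H(P)

H(P) = -Σ P(x) log₂(P(x)):
  -P(1)·log₂(P(1)) = -(0.4707)·log₂(0.4707) = 0.51171
  -P(2)·log₂(P(2)) = -(0.0181)·log₂(0.0181) = 0.10476
  -P(3)·log₂(P(3)) = -(0.5112)·log₂(0.5112) = 0.49486
H(P) = 0.51171 + 0.10476 + 0.49486 = 1.11133 bits

log₂(3) = 1.58496 bits

D_KL(P||U) = 1.58496 - 1.11133 = 0.47363 ≈ 0.4736 bits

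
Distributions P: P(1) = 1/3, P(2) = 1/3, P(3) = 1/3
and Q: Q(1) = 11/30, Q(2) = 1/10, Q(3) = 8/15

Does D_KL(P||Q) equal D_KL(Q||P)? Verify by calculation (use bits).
D_KL(P||Q) = 0.3071 bits, D_KL(Q||P) = 0.2384 bits. No — D_KL(P||Q) ≠ D_KL(Q||P) for this pair.

D_KL(P||Q) = Σ P(x) log₂(P(x)/Q(x))

Computing term by term:
  P(1)·log₂(P(1)/Q(1)) = (1/3)·log₂((1/3)/(11/30)) = -0.04583
  P(2)·log₂(P(2)/Q(2)) = (1/3)·log₂((1/3)/(1/10)) = 0.57899
  P(3)·log₂(P(3)/Q(3)) = (1/3)·log₂((1/3)/(8/15)) = -0.22602

D_KL(P||Q) = -0.04583 + 0.57899 - 0.22602 = 0.30714 ≈ 0.3071 bits

D_KL(Q||P) = Σ Q(x) log₂(Q(x)/P(x))

Computing term by term:
  Q(1)·log₂(Q(1)/P(1)) = (11/30)·log₂((11/30)/(1/3)) = 0.05042
  Q(2)·log₂(Q(2)/P(2)) = (1/10)·log₂((1/10)/(1/3)) = -0.17370
  Q(3)·log₂(Q(3)/P(3)) = (8/15)·log₂((8/15)/(1/3)) = 0.36164

D_KL(Q||P) = 0.05042 - 0.17370 + 0.36164 = 0.23836 ≈ 0.2384 bits

These are NOT equal (difference: 0.0687 bits). KL divergence is asymmetric: D_KL(P||Q) ≠ D_KL(Q||P) in general.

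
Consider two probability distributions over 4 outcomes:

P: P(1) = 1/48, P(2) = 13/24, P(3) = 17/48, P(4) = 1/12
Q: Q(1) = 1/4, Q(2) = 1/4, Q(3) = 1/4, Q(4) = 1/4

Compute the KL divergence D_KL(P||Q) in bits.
0.5754 bits

D_KL(P||Q) = Σ P(x) log₂(P(x)/Q(x))

Computing term by term:
  P(1)·log₂(P(1)/Q(1)) = (1/48)·log₂((1/48)/(1/4)) = -0.07469
  P(2)·log₂(P(2)/Q(2)) = (13/24)·log₂((13/24)/(1/4)) = 0.60422
  P(3)·log₂(P(3)/Q(3)) = (17/48)·log₂((17/48)/(1/4)) = 0.17797
  P(4)·log₂(P(4)/Q(4)) = (1/12)·log₂((1/12)/(1/4)) = -0.13208

D_KL(P||Q) = -0.07469 + 0.60422 + 0.17797 - 0.13208 = 0.57542 ≈ 0.5754 bits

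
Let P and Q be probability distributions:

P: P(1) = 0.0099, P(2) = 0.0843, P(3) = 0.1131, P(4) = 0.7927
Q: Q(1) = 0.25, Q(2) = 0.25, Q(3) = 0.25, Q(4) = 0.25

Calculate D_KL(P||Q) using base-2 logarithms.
1.0120 bits

D_KL(P||Q) = Σ P(x) log₂(P(x)/Q(x))

Computing term by term:
  P(1)·log₂(P(1)/Q(1)) = 0.0099·log₂(0.0099/0.25) = -0.04612
  P(2)·log₂(P(2)/Q(2)) = 0.0843·log₂(0.0843/0.25) = -0.13221
  P(3)·log₂(P(3)/Q(3)) = 0.1131·log₂(0.1131/0.25) = -0.12942
  P(4)·log₂(P(4)/Q(4)) = 0.7927·log₂(0.7927/0.25) = 1.31972

D_KL(P||Q) = -0.04612 - 0.13221 - 0.12942 + 1.31972 = 1.01197 ≈ 1.0120 bits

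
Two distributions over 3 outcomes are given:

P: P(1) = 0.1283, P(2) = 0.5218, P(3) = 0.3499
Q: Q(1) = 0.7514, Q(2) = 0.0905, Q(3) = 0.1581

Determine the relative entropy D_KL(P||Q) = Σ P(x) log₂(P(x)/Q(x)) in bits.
1.3927 bits

D_KL(P||Q) = Σ P(x) log₂(P(x)/Q(x))

Computing term by term:
  P(1)·log₂(P(1)/Q(1)) = 0.1283·log₂(0.1283/0.7514) = -0.32717
  P(2)·log₂(P(2)/Q(2)) = 0.5218·log₂(0.5218/0.0905) = 1.31885
  P(3)·log₂(P(3)/Q(3)) = 0.3499·log₂(0.3499/0.1581) = 0.40102

D_KL(P||Q) = -0.32717 + 1.31885 + 0.40102 = 1.39270 ≈ 1.3927 bits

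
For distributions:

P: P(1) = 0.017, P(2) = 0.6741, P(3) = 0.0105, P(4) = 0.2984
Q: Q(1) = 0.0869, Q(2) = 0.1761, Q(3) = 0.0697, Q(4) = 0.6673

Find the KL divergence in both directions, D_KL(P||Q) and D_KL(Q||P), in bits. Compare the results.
D_KL(P||Q) = 0.8903 bits, D_KL(Q||P) = 0.8286 bits. D_KL(P||Q) is larger than D_KL(Q||P) by 0.0617 bits; the two directions differ.

D_KL(P||Q) = Σ P(x) log₂(P(x)/Q(x))

Computing term by term:
  P(1)·log₂(P(1)/Q(1)) = 0.017·log₂(0.017/0.0869) = -0.04001
  P(2)·log₂(P(2)/Q(2)) = 0.6741·log₂(0.6741/0.1761) = 1.30544
  P(3)·log₂(P(3)/Q(3)) = 0.0105·log₂(0.0105/0.0697) = -0.02867
  P(4)·log₂(P(4)/Q(4)) = 0.2984·log₂(0.2984/0.6673) = -0.34647

D_KL(P||Q) = -0.04001 + 1.30544 - 0.02867 - 0.34647 = 0.89029 ≈ 0.8903 bits

D_KL(Q||P) = Σ Q(x) log₂(Q(x)/P(x))

Computing term by term:
  Q(1)·log₂(Q(1)/P(1)) = 0.0869·log₂(0.0869/0.017) = 0.20455
  Q(2)·log₂(Q(2)/P(2)) = 0.1761·log₂(0.1761/0.6741) = -0.34103
  Q(3)·log₂(Q(3)/P(3)) = 0.0697·log₂(0.0697/0.0105) = 0.19033
  Q(4)·log₂(Q(4)/P(4)) = 0.6673·log₂(0.6673/0.2984) = 0.77479

D_KL(Q||P) = 0.20455 - 0.34103 + 0.19033 + 0.77479 = 0.82864 ≈ 0.8286 bits

These are NOT equal (difference: 0.0617 bits). KL divergence is asymmetric: D_KL(P||Q) ≠ D_KL(Q||P) in general.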